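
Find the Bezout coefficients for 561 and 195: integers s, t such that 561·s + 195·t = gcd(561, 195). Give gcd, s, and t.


Euclidean algorithm on (561, 195) — divide until remainder is 0:
  561 = 2 · 195 + 171
  195 = 1 · 171 + 24
  171 = 7 · 24 + 3
  24 = 8 · 3 + 0
gcd(561, 195) = 3.
Track Bezout coefficients alongside the remainders: start with r₀ = 561 = a·1 + b·0 (s = 1, t = 0) and r₁ = 195 = a·0 + b·1 (s = 0, t = 1); each new remainder r_{k+1} = r_{k-1} − q_k·r_k inherits s_{k+1} = s_{k-1} − q_k·s_k, t_{k+1} = t_{k-1} − q_k·t_k, so r_k = a·s_k + b·t_k at every step:
  q = 2: r = 171, s = 1 − 2·0 = 1, t = 0 − 2·1 = -2  (check: 561·1 + 195·(-2) = 171)
  q = 1: r = 24, s = 0 − 1·1 = -1, t = 1 − 1·(-2) = 3  (check: 561·(-1) + 195·3 = 24)
  q = 7: r = 3, s = 1 − 7·(-1) = 8, t = -2 − 7·3 = -23  (check: 561·8 + 195·(-23) = 3)
The row with r = 3 (the gcd) gives the Bezout coefficients s = 8, t = -23.
Result: 561 · (8) + 195 · (-23) = 3.

gcd(561, 195) = 3; s = 8, t = -23 (check: 561·8 + 195·(-23) = 3).


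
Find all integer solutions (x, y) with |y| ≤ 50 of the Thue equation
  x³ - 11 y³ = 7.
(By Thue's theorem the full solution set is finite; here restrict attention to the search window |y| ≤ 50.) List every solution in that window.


The equation is x³ - 11y³ = 7. For fixed y, x³ = 11·y³ + 7, so a solution requires the RHS to be a perfect cube.
Strategy: iterate y from -50 to 50, compute RHS = 11·y³ + 7, and check whether it is a (positive or negative) perfect cube.
Check small values of y:
  y = 0: RHS = 7 is not a perfect cube.
  y = 1: RHS = 18 is not a perfect cube.
  y = -1: RHS = -4 is not a perfect cube.
  y = 2: RHS = 95 is not a perfect cube.
  y = -2: RHS = -81 is not a perfect cube.
  y = 3: RHS = 304 is not a perfect cube.
  y = -3: RHS = -290 is not a perfect cube.
Continuing the search up to |y| = 50 finds no solutions either.
No (x, y) in the scanned range satisfies the equation.

No integer solutions with |y| ≤ 50.


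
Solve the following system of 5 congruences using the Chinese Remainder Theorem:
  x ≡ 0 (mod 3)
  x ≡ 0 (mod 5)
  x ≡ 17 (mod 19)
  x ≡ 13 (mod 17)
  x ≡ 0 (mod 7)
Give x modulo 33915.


Product of moduli M = 3 · 5 · 19 · 17 · 7 = 33915.
Merge one congruence at a time:
  Start: x ≡ 0 (mod 3).
  Combine with x ≡ 0 (mod 5); new modulus lcm = 15.
    Write x = 0 + 3·t and substitute into x ≡ 0 (mod 5): 3·t ≡ 0 − 0 = 0 (mod 5).
    The inverse of 3 mod 5 is 2 (since 3·2 = 6 = 1·5 + 1), so t ≡ 2·0 = 0 ≡ 0 (mod 5).
    Then x = 0 + 3·0 = 0, valid modulo lcm(3, 5) = 15: x ≡ 0 (mod 15).
  Combine with x ≡ 17 (mod 19); new modulus lcm = 285.
    Write x = 0 + 15·t and substitute into x ≡ 17 (mod 19): 15·t ≡ 17 − 0 = 17 (mod 19).
    The inverse of 15 mod 19 is 14 (since 15·14 = 210 = 11·19 + 1), so t ≡ 14·17 = 238 ≡ 10 (mod 19).
    Then x = 0 + 15·10 = 150, valid modulo lcm(15, 19) = 285: x ≡ 150 (mod 285).
  Combine with x ≡ 13 (mod 17); new modulus lcm = 4845.
    Write x = 150 + 285·t and substitute into x ≡ 13 (mod 17): 285·t ≡ 13 − 150 = -137 (mod 17).
    Reduce coefficients mod 17: 13·t ≡ 16 (mod 17).
    The inverse of 13 mod 17 is 4 (since 13·4 = 52 = 3·17 + 1), so t ≡ 4·16 = 64 ≡ 13 (mod 17).
    Then x = 150 + 285·13 = 3855, valid modulo lcm(285, 17) = 4845: x ≡ 3855 (mod 4845).
  Combine with x ≡ 0 (mod 7); new modulus lcm = 33915.
    Write x = 3855 + 4845·t and substitute into x ≡ 0 (mod 7): 4845·t ≡ 0 − 3855 = -3855 (mod 7).
    Reduce coefficients mod 7: 1·t ≡ 2 (mod 7).
    So t ≡ 2 (mod 7).
    Then x = 3855 + 4845·2 = 13545, valid modulo lcm(4845, 7) = 33915: x ≡ 13545 (mod 33915).
Verify against each original: 13545 mod 3 = 0, 13545 mod 5 = 0, 13545 mod 19 = 17, 13545 mod 17 = 13, 13545 mod 7 = 0.

x ≡ 13545 (mod 33915).


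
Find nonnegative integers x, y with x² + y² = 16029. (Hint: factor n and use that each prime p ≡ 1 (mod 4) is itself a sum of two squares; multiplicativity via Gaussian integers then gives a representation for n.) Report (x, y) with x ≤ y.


Step 1: Factor n = 16029 = 3^2 · 13 · 137.
Step 2: Check the mod-4 condition on each prime factor: 3 ≡ 3 (mod 4), exponent 2 (must be even); 13 ≡ 1 (mod 4), exponent 1; 137 ≡ 1 (mod 4), exponent 1.
All primes ≡ 3 (mod 4) appear to even exponent (or don't appear), so by the two-squares theorem n IS expressible as a sum of two squares.
Step 3: Build a representation. Group n = k² · m with k = 3 and m = 13 · 137 = 1781 (a product of primes ≡ 1 (mod 4)); a representation of m scales to one of n via (k·x)² + (k·y)² = k²(x² + y²). Each prime p ≡ 1 (mod 4) is itself a sum of two squares; find a² by testing p − a² for a perfect square:
  13: 13 − 1² = 12, 13 − 2² = 9 = 3² ⇒ 13 = 2² + 3².
  137: 137 − 1² = 136, 137 − 2² = 133, 137 − 3² = 128, 137 − 4² = 121 = 11² ⇒ 137 = 4² + 11².
  Combine using the Brahmagupta–Fibonacci identity (a² + b²)(c² + d²) = (ac − bd)² + (ad + bc)² = (ac + bd)² + (ad − bc)²:
  13 · 137 = 1781: from (2² + 3²)(4² + 11²), take (2·4 − 3·11, 2·11 + 3·4) = (8 − 33, 22 + 12) = (-25, 34); dropping signs (only squares matter) gives (25, 34); check 25² + 34² = 625 + 1156 = 1781 ✓.
  Scale by k = 3: (3·25, 3·34) = (75, 102).
Step 4: Order so x ≤ y and verify: 75² + 102² = 5625 + 10404 = 16029 = n. ✓

n = 16029 = 75² + 102² (one valid representation with x ≤ y).


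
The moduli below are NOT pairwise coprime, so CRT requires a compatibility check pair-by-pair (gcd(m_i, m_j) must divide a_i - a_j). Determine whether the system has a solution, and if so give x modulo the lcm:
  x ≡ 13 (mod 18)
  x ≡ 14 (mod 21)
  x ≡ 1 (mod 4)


Moduli 18, 21, 4 are not pairwise coprime, so CRT works modulo lcm(m_i) when all pairwise compatibility conditions hold.
Pairwise compatibility: gcd(m_i, m_j) must divide a_i - a_j for every pair.
Merge one congruence at a time:
  Start: x ≡ 13 (mod 18).
  Combine with x ≡ 14 (mod 21): gcd(18, 21) = 3, and 14 - 13 = 1 is NOT divisible by 3.
    ⇒ system is inconsistent (no integer solution).

No solution (the system is inconsistent).


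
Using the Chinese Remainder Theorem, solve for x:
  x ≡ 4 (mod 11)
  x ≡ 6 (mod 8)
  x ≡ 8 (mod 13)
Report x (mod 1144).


Moduli 11, 8, 13 are pairwise coprime; by CRT there is a unique solution modulo M = 11 · 8 · 13 = 1144.
Solve pairwise, accumulating the modulus:
  Start with x ≡ 4 (mod 11).
  Combine with x ≡ 6 (mod 8): since gcd(11, 8) = 1, we get a unique residue mod 88.
    Write x = 4 + 11·t and substitute into x ≡ 6 (mod 8): 11·t ≡ 6 − 4 = 2 (mod 8).
    Reduce coefficients mod 8: 3·t ≡ 2 (mod 8).
    The inverse of 3 mod 8 is 3 (since 3·3 = 9 = 1·8 + 1), so t ≡ 3·2 = 6 ≡ 6 (mod 8).
    Then x = 4 + 11·6 = 70, valid modulo lcm(11, 8) = 88: x ≡ 70 (mod 88).
  Combine with x ≡ 8 (mod 13): since gcd(88, 13) = 1, we get a unique residue mod 1144.
    Write x = 70 + 88·t and substitute into x ≡ 8 (mod 13): 88·t ≡ 8 − 70 = -62 (mod 13).
    Reduce coefficients mod 13: 10·t ≡ 3 (mod 13).
    The inverse of 10 mod 13 is 4 (since 10·4 = 40 = 3·13 + 1), so t ≡ 4·3 = 12 ≡ 12 (mod 13).
    Then x = 70 + 88·12 = 1126, valid modulo lcm(88, 13) = 1144: x ≡ 1126 (mod 1144).
Verify: 1126 mod 11 = 4 ✓, 1126 mod 8 = 6 ✓, 1126 mod 13 = 8 ✓.

x ≡ 1126 (mod 1144).


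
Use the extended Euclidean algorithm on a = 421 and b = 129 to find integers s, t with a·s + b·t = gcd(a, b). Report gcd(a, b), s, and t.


Euclidean algorithm on (421, 129) — divide until remainder is 0:
  421 = 3 · 129 + 34
  129 = 3 · 34 + 27
  34 = 1 · 27 + 7
  27 = 3 · 7 + 6
  7 = 1 · 6 + 1
  6 = 6 · 1 + 0
gcd(421, 129) = 1.
Track Bezout coefficients alongside the remainders: start with r₀ = 421 = a·1 + b·0 (s = 1, t = 0) and r₁ = 129 = a·0 + b·1 (s = 0, t = 1); each new remainder r_{k+1} = r_{k-1} − q_k·r_k inherits s_{k+1} = s_{k-1} − q_k·s_k, t_{k+1} = t_{k-1} − q_k·t_k, so r_k = a·s_k + b·t_k at every step:
  q = 3: r = 34, s = 1 − 3·0 = 1, t = 0 − 3·1 = -3  (check: 421·1 + 129·(-3) = 34)
  q = 3: r = 27, s = 0 − 3·1 = -3, t = 1 − 3·(-3) = 10  (check: 421·(-3) + 129·10 = 27)
  q = 1: r = 7, s = 1 − 1·(-3) = 4, t = -3 − 1·10 = -13  (check: 421·4 + 129·(-13) = 7)
  q = 3: r = 6, s = -3 − 3·4 = -15, t = 10 − 3·(-13) = 49  (check: 421·(-15) + 129·49 = 6)
  q = 1: r = 1, s = 4 − 1·(-15) = 19, t = -13 − 1·49 = -62  (check: 421·19 + 129·(-62) = 1)
The row with r = 1 (the gcd) gives the Bezout coefficients s = 19, t = -62.
Result: 421 · (19) + 129 · (-62) = 1.

gcd(421, 129) = 1; s = 19, t = -62 (check: 421·19 + 129·(-62) = 1).


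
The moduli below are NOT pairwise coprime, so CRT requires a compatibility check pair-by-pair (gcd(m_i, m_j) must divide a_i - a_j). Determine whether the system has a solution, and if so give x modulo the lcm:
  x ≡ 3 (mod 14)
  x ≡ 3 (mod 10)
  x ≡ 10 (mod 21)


Moduli 14, 10, 21 are not pairwise coprime, so CRT works modulo lcm(m_i) when all pairwise compatibility conditions hold.
Pairwise compatibility: gcd(m_i, m_j) must divide a_i - a_j for every pair.
Merge one congruence at a time:
  Start: x ≡ 3 (mod 14).
  Combine with x ≡ 3 (mod 10): gcd(14, 10) = 2; 3 - 3 = 0, which IS divisible by 2, so compatible.
    Write x = 3 + 14·t and substitute into x ≡ 3 (mod 10): 14·t ≡ 3 − 3 = 0 (mod 10).
    Divide the congruence (and modulus) by g = 2: 7·t ≡ 0 (mod 5).
    Reduce coefficients mod 5: 2·t ≡ 0 (mod 5).
    The inverse of 2 mod 5 is 3 (since 2·3 = 6 = 1·5 + 1), so t ≡ 3·0 = 0 ≡ 0 (mod 5).
    Then x = 3 + 14·0 = 3, valid modulo lcm(14, 10) = 70: x ≡ 3 (mod 70).
  Combine with x ≡ 10 (mod 21): gcd(70, 21) = 7; 10 - 3 = 7, which IS divisible by 7, so compatible.
    Write x = 3 + 70·t and substitute into x ≡ 10 (mod 21): 70·t ≡ 10 − 3 = 7 (mod 21).
    Divide the congruence (and modulus) by g = 7: 10·t ≡ 1 (mod 3).
    Reduce coefficients mod 3: 1·t ≡ 1 (mod 3).
    So t ≡ 1 (mod 3).
    Then x = 3 + 70·1 = 73, valid modulo lcm(70, 21) = 210: x ≡ 73 (mod 210).
Verify: 73 mod 14 = 3, 73 mod 10 = 3, 73 mod 21 = 10.

x ≡ 73 (mod 210).


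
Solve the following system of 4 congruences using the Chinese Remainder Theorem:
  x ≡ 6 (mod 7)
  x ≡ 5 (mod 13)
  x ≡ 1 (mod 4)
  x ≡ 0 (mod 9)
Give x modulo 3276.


Product of moduli M = 7 · 13 · 4 · 9 = 3276.
Merge one congruence at a time:
  Start: x ≡ 6 (mod 7).
  Combine with x ≡ 5 (mod 13); new modulus lcm = 91.
    Write x = 6 + 7·t and substitute into x ≡ 5 (mod 13): 7·t ≡ 5 − 6 = -1 (mod 13).
    Reduce coefficients mod 13: 7·t ≡ 12 (mod 13).
    The inverse of 7 mod 13 is 2 (since 7·2 = 14 = 1·13 + 1), so t ≡ 2·12 = 24 ≡ 11 (mod 13).
    Then x = 6 + 7·11 = 83, valid modulo lcm(7, 13) = 91: x ≡ 83 (mod 91).
  Combine with x ≡ 1 (mod 4); new modulus lcm = 364.
    Write x = 83 + 91·t and substitute into x ≡ 1 (mod 4): 91·t ≡ 1 − 83 = -82 (mod 4).
    Reduce coefficients mod 4: 3·t ≡ 2 (mod 4).
    The inverse of 3 mod 4 is 3 (since 3·3 = 9 = 2·4 + 1), so t ≡ 3·2 = 6 ≡ 2 (mod 4).
    Then x = 83 + 91·2 = 265, valid modulo lcm(91, 4) = 364: x ≡ 265 (mod 364).
  Combine with x ≡ 0 (mod 9); new modulus lcm = 3276.
    Write x = 265 + 364·t and substitute into x ≡ 0 (mod 9): 364·t ≡ 0 − 265 = -265 (mod 9).
    Reduce coefficients mod 9: 4·t ≡ 5 (mod 9).
    The inverse of 4 mod 9 is 7 (since 4·7 = 28 = 3·9 + 1), so t ≡ 7·5 = 35 ≡ 8 (mod 9).
    Then x = 265 + 364·8 = 3177, valid modulo lcm(364, 9) = 3276: x ≡ 3177 (mod 3276).
Verify against each original: 3177 mod 7 = 6, 3177 mod 13 = 5, 3177 mod 4 = 1, 3177 mod 9 = 0.

x ≡ 3177 (mod 3276).


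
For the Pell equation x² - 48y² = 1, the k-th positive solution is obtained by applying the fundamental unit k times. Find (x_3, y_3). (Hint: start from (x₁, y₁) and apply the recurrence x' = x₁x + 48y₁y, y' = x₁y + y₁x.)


Step 1: Find the fundamental solution (x₁, y₁) of x² - 48y² = 1.
  Expand √48 as a continued fraction. a₀ = ⌊√48⌋ = 6; iterate m_{k+1} = d_k·a_k − m_k, d_{k+1} = (48 − m_{k+1}²)/d_k, a_{k+1} = ⌊(a₀ + m_{k+1})/d_{k+1}⌋ (starting m₀ = 0, d₀ = 1), with convergents p_k = a_k·p_{k-1} + p_{k-2}, q_k = a_k·q_{k-1} + q_{k-2} (p₋₁ = 1, q₋₁ = 0):
  k = 0: a₀ = 6; p₀/q₀ = 6/1; p₀² − 48·q₀² = 36 − 48 = -12.
  k = 1: m = 6, d = 12, a = ⌊(6 + 6)/12⌋ = 1; p/q = (1·6 + 1)/(1·1 + 0) = 7/1; p² − 48·q² = 49 − 48 = 1.
  The first convergent with p² − 48·q² = 1 gives the fundamental solution (x₁, y₁) = (7, 1).
Step 2: Apply the recurrence (x_{n+1}, y_{n+1}) = (x₁x_n + 48y₁y_n, x₁y_n + y₁x_n) repeatedly.
  From (x_1, y_1) = (7, 1): x_2 = 7·7 + 48·1·1 = 97; y_2 = 7·1 + 1·7 = 14.
  From (x_2, y_2) = (97, 14): x_3 = 7·97 + 48·1·14 = 1351; y_3 = 7·14 + 1·97 = 195.
Step 3: Verify x_3² - 48·y_3² = 1825201 - 1825200 = 1 (should be 1). ✓

(x_1, y_1) = (7, 1); (x_3, y_3) = (1351, 195).


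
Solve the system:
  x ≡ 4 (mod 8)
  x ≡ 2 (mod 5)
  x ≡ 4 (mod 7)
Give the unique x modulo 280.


Moduli 8, 5, 7 are pairwise coprime; by CRT there is a unique solution modulo M = 8 · 5 · 7 = 280.
Solve pairwise, accumulating the modulus:
  Start with x ≡ 4 (mod 8).
  Combine with x ≡ 2 (mod 5): since gcd(8, 5) = 1, we get a unique residue mod 40.
    Write x = 4 + 8·t and substitute into x ≡ 2 (mod 5): 8·t ≡ 2 − 4 = -2 (mod 5).
    Reduce coefficients mod 5: 3·t ≡ 3 (mod 5).
    The inverse of 3 mod 5 is 2 (since 3·2 = 6 = 1·5 + 1), so t ≡ 2·3 = 6 ≡ 1 (mod 5).
    Then x = 4 + 8·1 = 12, valid modulo lcm(8, 5) = 40: x ≡ 12 (mod 40).
  Combine with x ≡ 4 (mod 7): since gcd(40, 7) = 1, we get a unique residue mod 280.
    Write x = 12 + 40·t and substitute into x ≡ 4 (mod 7): 40·t ≡ 4 − 12 = -8 (mod 7).
    Reduce coefficients mod 7: 5·t ≡ 6 (mod 7).
    The inverse of 5 mod 7 is 3 (since 5·3 = 15 = 2·7 + 1), so t ≡ 3·6 = 18 ≡ 4 (mod 7).
    Then x = 12 + 40·4 = 172, valid modulo lcm(40, 7) = 280: x ≡ 172 (mod 280).
Verify: 172 mod 8 = 4 ✓, 172 mod 5 = 2 ✓, 172 mod 7 = 4 ✓.

x ≡ 172 (mod 280).


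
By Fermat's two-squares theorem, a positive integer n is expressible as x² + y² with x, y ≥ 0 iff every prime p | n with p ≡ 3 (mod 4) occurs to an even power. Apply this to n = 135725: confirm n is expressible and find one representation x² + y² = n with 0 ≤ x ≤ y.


Step 1: Factor n = 135725 = 5^2 · 61 · 89.
Step 2: Check the mod-4 condition on each prime factor: 5 ≡ 1 (mod 4), exponent 2; 61 ≡ 1 (mod 4), exponent 1; 89 ≡ 1 (mod 4), exponent 1.
All primes ≡ 3 (mod 4) appear to even exponent (or don't appear), so by the two-squares theorem n IS expressible as a sum of two squares.
Step 3: Build a representation. Group n = k² · m with k = 5 and m = 61 · 89 = 5429 (a product of primes ≡ 1 (mod 4)); a representation of m scales to one of n via (k·x)² + (k·y)² = k²(x² + y²). Each prime p ≡ 1 (mod 4) is itself a sum of two squares; find a² by testing p − a² for a perfect square:
  61: 61 − 1² = 60, 61 − 2² = 57, 61 − 3² = 52, 61 − 4² = 45, 61 − 5² = 36 = 6² ⇒ 61 = 5² + 6².
  89: 89 − 1² = 88, 89 − 2² = 85, 89 − 3² = 80, 89 − 4² = 73, 89 − 5² = 64 = 8² ⇒ 89 = 5² + 8².
  Combine using the Brahmagupta–Fibonacci identity (a² + b²)(c² + d²) = (ac − bd)² + (ad + bc)² = (ac + bd)² + (ad − bc)²:
  61 · 89 = 5429: from (5² + 6²)(5² + 8²), take (5·5 − 6·8, 5·8 + 6·5) = (25 − 48, 40 + 30) = (-23, 70); dropping signs (only squares matter) gives (23, 70); check 23² + 70² = 529 + 4900 = 5429 ✓.
  Scale by k = 5: (5·23, 5·70) = (115, 350).
Step 4: Order so x ≤ y and verify: 115² + 350² = 13225 + 122500 = 135725 = n. ✓

n = 135725 = 115² + 350² (one valid representation with x ≤ y).


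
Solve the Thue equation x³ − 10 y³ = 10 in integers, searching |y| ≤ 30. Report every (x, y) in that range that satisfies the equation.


The equation is x³ - 10y³ = 10. For fixed y, x³ = 10·y³ + 10, so a solution requires the RHS to be a perfect cube.
Strategy: iterate y from -30 to 30, compute RHS = 10·y³ + 10, and check whether it is a (positive or negative) perfect cube.
Check small values of y:
  y = 0: RHS = 10 is not a perfect cube.
  y = 1: RHS = 20 is not a perfect cube.
  y = -1: RHS = 0 = (0)³ ⇒ x = 0 works.
  y = 2: RHS = 90 is not a perfect cube.
  y = -2: RHS = -70 is not a perfect cube.
  y = 3: RHS = 280 is not a perfect cube.
  y = -3: RHS = -260 is not a perfect cube.
Continuing the search up to |y| = 30 finds no further solutions beyond those listed.
Collected solutions: (0, -1).

Solutions (with |y| ≤ 30): (0, -1).


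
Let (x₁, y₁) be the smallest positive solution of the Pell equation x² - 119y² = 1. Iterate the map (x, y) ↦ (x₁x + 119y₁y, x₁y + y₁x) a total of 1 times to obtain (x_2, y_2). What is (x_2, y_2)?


Step 1: Find the fundamental solution (x₁, y₁) of x² - 119y² = 1.
  Expand √119 as a continued fraction. a₀ = ⌊√119⌋ = 10; iterate m_{k+1} = d_k·a_k − m_k, d_{k+1} = (119 − m_{k+1}²)/d_k, a_{k+1} = ⌊(a₀ + m_{k+1})/d_{k+1}⌋ (starting m₀ = 0, d₀ = 1), with convergents p_k = a_k·p_{k-1} + p_{k-2}, q_k = a_k·q_{k-1} + q_{k-2} (p₋₁ = 1, q₋₁ = 0):
  k = 0: a₀ = 10; p₀/q₀ = 10/1; p₀² − 119·q₀² = 100 − 119 = -19.
  k = 1: m = 10, d = 19, a = ⌊(10 + 10)/19⌋ = 1; p/q = (1·10 + 1)/(1·1 + 0) = 11/1; p² − 119·q² = 121 − 119 = 2.
  k = 2: m = 9, d = 2, a = ⌊(10 + 9)/2⌋ = 9; p/q = (9·11 + 10)/(9·1 + 1) = 109/10; p² − 119·q² = 11881 − 11900 = -19.
  k = 3: m = 9, d = 19, a = ⌊(10 + 9)/19⌋ = 1; p/q = (1·109 + 11)/(1·10 + 1) = 120/11; p² − 119·q² = 14400 − 14399 = 1.
  The first convergent with p² − 119·q² = 1 gives the fundamental solution (x₁, y₁) = (120, 11).
Step 2: Apply the recurrence (x_{n+1}, y_{n+1}) = (x₁x_n + 119y₁y_n, x₁y_n + y₁x_n) repeatedly.
  From (x_1, y_1) = (120, 11): x_2 = 120·120 + 119·11·11 = 28799; y_2 = 120·11 + 11·120 = 2640.
Step 3: Verify x_2² - 119·y_2² = 829382401 - 829382400 = 1 (should be 1). ✓

(x_1, y_1) = (120, 11); (x_2, y_2) = (28799, 2640).


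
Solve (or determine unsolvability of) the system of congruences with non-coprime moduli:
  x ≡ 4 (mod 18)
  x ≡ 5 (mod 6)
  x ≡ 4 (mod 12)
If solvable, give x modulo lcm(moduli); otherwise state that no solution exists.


Moduli 18, 6, 12 are not pairwise coprime, so CRT works modulo lcm(m_i) when all pairwise compatibility conditions hold.
Pairwise compatibility: gcd(m_i, m_j) must divide a_i - a_j for every pair.
Merge one congruence at a time:
  Start: x ≡ 4 (mod 18).
  Combine with x ≡ 5 (mod 6): gcd(18, 6) = 6, and 5 - 4 = 1 is NOT divisible by 6.
    ⇒ system is inconsistent (no integer solution).

No solution (the system is inconsistent).


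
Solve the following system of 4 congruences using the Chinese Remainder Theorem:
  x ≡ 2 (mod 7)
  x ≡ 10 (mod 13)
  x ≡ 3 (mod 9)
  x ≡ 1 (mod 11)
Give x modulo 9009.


Product of moduli M = 7 · 13 · 9 · 11 = 9009.
Merge one congruence at a time:
  Start: x ≡ 2 (mod 7).
  Combine with x ≡ 10 (mod 13); new modulus lcm = 91.
    Write x = 2 + 7·t and substitute into x ≡ 10 (mod 13): 7·t ≡ 10 − 2 = 8 (mod 13).
    The inverse of 7 mod 13 is 2 (since 7·2 = 14 = 1·13 + 1), so t ≡ 2·8 = 16 ≡ 3 (mod 13).
    Then x = 2 + 7·3 = 23, valid modulo lcm(7, 13) = 91: x ≡ 23 (mod 91).
  Combine with x ≡ 3 (mod 9); new modulus lcm = 819.
    Write x = 23 + 91·t and substitute into x ≡ 3 (mod 9): 91·t ≡ 3 − 23 = -20 (mod 9).
    Reduce coefficients mod 9: 1·t ≡ 7 (mod 9).
    So t ≡ 7 (mod 9).
    Then x = 23 + 91·7 = 660, valid modulo lcm(91, 9) = 819: x ≡ 660 (mod 819).
  Combine with x ≡ 1 (mod 11); new modulus lcm = 9009.
    Write x = 660 + 819·t and substitute into x ≡ 1 (mod 11): 819·t ≡ 1 − 660 = -659 (mod 11).
    Reduce coefficients mod 11: 5·t ≡ 1 (mod 11).
    The inverse of 5 mod 11 is 9 (since 5·9 = 45 = 4·11 + 1), so t ≡ 9·1 = 9 ≡ 9 (mod 11).
    Then x = 660 + 819·9 = 8031, valid modulo lcm(819, 11) = 9009: x ≡ 8031 (mod 9009).
Verify against each original: 8031 mod 7 = 2, 8031 mod 13 = 10, 8031 mod 9 = 3, 8031 mod 11 = 1.

x ≡ 8031 (mod 9009).


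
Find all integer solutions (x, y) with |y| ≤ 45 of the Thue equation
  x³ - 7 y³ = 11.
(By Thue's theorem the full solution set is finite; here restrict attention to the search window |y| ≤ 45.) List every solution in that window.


The equation is x³ - 7y³ = 11. For fixed y, x³ = 7·y³ + 11, so a solution requires the RHS to be a perfect cube.
Strategy: iterate y from -45 to 45, compute RHS = 7·y³ + 11, and check whether it is a (positive or negative) perfect cube.
Check small values of y:
  y = 0: RHS = 11 is not a perfect cube.
  y = 1: RHS = 18 is not a perfect cube.
  y = -1: RHS = 4 is not a perfect cube.
  y = 2: RHS = 67 is not a perfect cube.
  y = -2: RHS = -45 is not a perfect cube.
  y = 3: RHS = 200 is not a perfect cube.
  y = -3: RHS = -178 is not a perfect cube.
Continuing the search up to |y| = 45 finds no solutions either.
No (x, y) in the scanned range satisfies the equation.

No integer solutions with |y| ≤ 45.


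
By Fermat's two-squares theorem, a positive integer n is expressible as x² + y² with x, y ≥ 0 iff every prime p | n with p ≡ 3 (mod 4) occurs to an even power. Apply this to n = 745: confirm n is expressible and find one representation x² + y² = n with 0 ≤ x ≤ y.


Step 1: Factor n = 745 = 5 · 149.
Step 2: Check the mod-4 condition on each prime factor: 5 ≡ 1 (mod 4), exponent 1; 149 ≡ 1 (mod 4), exponent 1.
All primes ≡ 3 (mod 4) appear to even exponent (or don't appear), so by the two-squares theorem n IS expressible as a sum of two squares.
Step 3: Build a representation. Here n = 5 · 149 is a product of primes ≡ 1 (mod 4). Each prime p ≡ 1 (mod 4) is itself a sum of two squares; find a² by testing p − a² for a perfect square:
  5: 5 − 1² = 4 = 2² ⇒ 5 = 1² + 2².
  149: 149 − 1² = 148, 149 − 2² = 145, 149 − 3² = 140, 149 − 4² = 133, 149 − 5² = 124, 149 − 6² = 113, 149 − 7² = 100 = 10² ⇒ 149 = 7² + 10².
  Combine using the Brahmagupta–Fibonacci identity (a² + b²)(c² + d²) = (ac − bd)² + (ad + bc)² = (ac + bd)² + (ad − bc)²:
  5 · 149 = 745: from (1² + 2²)(7² + 10²), take (1·7 − 2·10, 1·10 + 2·7) = (7 − 20, 10 + 14) = (-13, 24); dropping signs (only squares matter) gives (13, 24); check 13² + 24² = 169 + 576 = 745 ✓.
Step 4: Order so x ≤ y and verify: 13² + 24² = 169 + 576 = 745 = n. ✓

n = 745 = 13² + 24² (one valid representation with x ≤ y).


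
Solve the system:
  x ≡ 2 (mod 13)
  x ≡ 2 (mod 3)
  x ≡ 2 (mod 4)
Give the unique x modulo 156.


Moduli 13, 3, 4 are pairwise coprime; by CRT there is a unique solution modulo M = 13 · 3 · 4 = 156.
Solve pairwise, accumulating the modulus:
  Start with x ≡ 2 (mod 13).
  Combine with x ≡ 2 (mod 3): since gcd(13, 3) = 1, we get a unique residue mod 39.
    Write x = 2 + 13·t and substitute into x ≡ 2 (mod 3): 13·t ≡ 2 − 2 = 0 (mod 3).
    Reduce coefficients mod 3: 1·t ≡ 0 (mod 3).
    So t ≡ 0 (mod 3).
    Then x = 2 + 13·0 = 2, valid modulo lcm(13, 3) = 39: x ≡ 2 (mod 39).
  Combine with x ≡ 2 (mod 4): since gcd(39, 4) = 1, we get a unique residue mod 156.
    Write x = 2 + 39·t and substitute into x ≡ 2 (mod 4): 39·t ≡ 2 − 2 = 0 (mod 4).
    Reduce coefficients mod 4: 3·t ≡ 0 (mod 4).
    The inverse of 3 mod 4 is 3 (since 3·3 = 9 = 2·4 + 1), so t ≡ 3·0 = 0 ≡ 0 (mod 4).
    Then x = 2 + 39·0 = 2, valid modulo lcm(39, 4) = 156: x ≡ 2 (mod 156).
Verify: 2 mod 13 = 2 ✓, 2 mod 3 = 2 ✓, 2 mod 4 = 2 ✓.

x ≡ 2 (mod 156).


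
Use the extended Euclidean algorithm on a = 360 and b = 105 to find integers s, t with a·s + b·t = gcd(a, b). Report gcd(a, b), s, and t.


Euclidean algorithm on (360, 105) — divide until remainder is 0:
  360 = 3 · 105 + 45
  105 = 2 · 45 + 15
  45 = 3 · 15 + 0
gcd(360, 105) = 15.
Track Bezout coefficients alongside the remainders: start with r₀ = 360 = a·1 + b·0 (s = 1, t = 0) and r₁ = 105 = a·0 + b·1 (s = 0, t = 1); each new remainder r_{k+1} = r_{k-1} − q_k·r_k inherits s_{k+1} = s_{k-1} − q_k·s_k, t_{k+1} = t_{k-1} − q_k·t_k, so r_k = a·s_k + b·t_k at every step:
  q = 3: r = 45, s = 1 − 3·0 = 1, t = 0 − 3·1 = -3  (check: 360·1 + 105·(-3) = 45)
  q = 2: r = 15, s = 0 − 2·1 = -2, t = 1 − 2·(-3) = 7  (check: 360·(-2) + 105·7 = 15)
The row with r = 15 (the gcd) gives the Bezout coefficients s = -2, t = 7.
Result: 360 · (-2) + 105 · (7) = 15.

gcd(360, 105) = 15; s = -2, t = 7 (check: 360·(-2) + 105·7 = 15).


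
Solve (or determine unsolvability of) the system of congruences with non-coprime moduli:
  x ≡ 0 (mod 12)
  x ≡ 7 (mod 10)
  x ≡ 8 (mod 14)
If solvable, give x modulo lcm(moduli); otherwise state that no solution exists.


Moduli 12, 10, 14 are not pairwise coprime, so CRT works modulo lcm(m_i) when all pairwise compatibility conditions hold.
Pairwise compatibility: gcd(m_i, m_j) must divide a_i - a_j for every pair.
Merge one congruence at a time:
  Start: x ≡ 0 (mod 12).
  Combine with x ≡ 7 (mod 10): gcd(12, 10) = 2, and 7 - 0 = 7 is NOT divisible by 2.
    ⇒ system is inconsistent (no integer solution).

No solution (the system is inconsistent).


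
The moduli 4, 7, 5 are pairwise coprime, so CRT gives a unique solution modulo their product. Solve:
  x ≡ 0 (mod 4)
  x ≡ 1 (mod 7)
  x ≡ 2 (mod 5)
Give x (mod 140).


Moduli 4, 7, 5 are pairwise coprime; by CRT there is a unique solution modulo M = 4 · 7 · 5 = 140.
Solve pairwise, accumulating the modulus:
  Start with x ≡ 0 (mod 4).
  Combine with x ≡ 1 (mod 7): since gcd(4, 7) = 1, we get a unique residue mod 28.
    Write x = 0 + 4·t and substitute into x ≡ 1 (mod 7): 4·t ≡ 1 − 0 = 1 (mod 7).
    The inverse of 4 mod 7 is 2 (since 4·2 = 8 = 1·7 + 1), so t ≡ 2·1 = 2 ≡ 2 (mod 7).
    Then x = 0 + 4·2 = 8, valid modulo lcm(4, 7) = 28: x ≡ 8 (mod 28).
  Combine with x ≡ 2 (mod 5): since gcd(28, 5) = 1, we get a unique residue mod 140.
    Write x = 8 + 28·t and substitute into x ≡ 2 (mod 5): 28·t ≡ 2 − 8 = -6 (mod 5).
    Reduce coefficients mod 5: 3·t ≡ 4 (mod 5).
    The inverse of 3 mod 5 is 2 (since 3·2 = 6 = 1·5 + 1), so t ≡ 2·4 = 8 ≡ 3 (mod 5).
    Then x = 8 + 28·3 = 92, valid modulo lcm(28, 5) = 140: x ≡ 92 (mod 140).
Verify: 92 mod 4 = 0 ✓, 92 mod 7 = 1 ✓, 92 mod 5 = 2 ✓.

x ≡ 92 (mod 140).


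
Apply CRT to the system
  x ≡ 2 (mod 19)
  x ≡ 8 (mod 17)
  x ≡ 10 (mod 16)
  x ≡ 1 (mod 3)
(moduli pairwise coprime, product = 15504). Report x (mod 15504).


Product of moduli M = 19 · 17 · 16 · 3 = 15504.
Merge one congruence at a time:
  Start: x ≡ 2 (mod 19).
  Combine with x ≡ 8 (mod 17); new modulus lcm = 323.
    Write x = 2 + 19·t and substitute into x ≡ 8 (mod 17): 19·t ≡ 8 − 2 = 6 (mod 17).
    Reduce coefficients mod 17: 2·t ≡ 6 (mod 17).
    The inverse of 2 mod 17 is 9 (since 2·9 = 18 = 1·17 + 1), so t ≡ 9·6 = 54 ≡ 3 (mod 17).
    Then x = 2 + 19·3 = 59, valid modulo lcm(19, 17) = 323: x ≡ 59 (mod 323).
  Combine with x ≡ 10 (mod 16); new modulus lcm = 5168.
    Write x = 59 + 323·t and substitute into x ≡ 10 (mod 16): 323·t ≡ 10 − 59 = -49 (mod 16).
    Reduce coefficients mod 16: 3·t ≡ 15 (mod 16).
    The inverse of 3 mod 16 is 11 (since 3·11 = 33 = 2·16 + 1), so t ≡ 11·15 = 165 ≡ 5 (mod 16).
    Then x = 59 + 323·5 = 1674, valid modulo lcm(323, 16) = 5168: x ≡ 1674 (mod 5168).
  Combine with x ≡ 1 (mod 3); new modulus lcm = 15504.
    Write x = 1674 + 5168·t and substitute into x ≡ 1 (mod 3): 5168·t ≡ 1 − 1674 = -1673 (mod 3).
    Reduce coefficients mod 3: 2·t ≡ 1 (mod 3).
    The inverse of 2 mod 3 is 2 (since 2·2 = 4 = 1·3 + 1), so t ≡ 2·1 = 2 ≡ 2 (mod 3).
    Then x = 1674 + 5168·2 = 12010, valid modulo lcm(5168, 3) = 15504: x ≡ 12010 (mod 15504).
Verify against each original: 12010 mod 19 = 2, 12010 mod 17 = 8, 12010 mod 16 = 10, 12010 mod 3 = 1.

x ≡ 12010 (mod 15504).


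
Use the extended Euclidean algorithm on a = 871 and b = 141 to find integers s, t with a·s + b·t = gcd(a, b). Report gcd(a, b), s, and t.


Euclidean algorithm on (871, 141) — divide until remainder is 0:
  871 = 6 · 141 + 25
  141 = 5 · 25 + 16
  25 = 1 · 16 + 9
  16 = 1 · 9 + 7
  9 = 1 · 7 + 2
  7 = 3 · 2 + 1
  2 = 2 · 1 + 0
gcd(871, 141) = 1.
Track Bezout coefficients alongside the remainders: start with r₀ = 871 = a·1 + b·0 (s = 1, t = 0) and r₁ = 141 = a·0 + b·1 (s = 0, t = 1); each new remainder r_{k+1} = r_{k-1} − q_k·r_k inherits s_{k+1} = s_{k-1} − q_k·s_k, t_{k+1} = t_{k-1} − q_k·t_k, so r_k = a·s_k + b·t_k at every step:
  q = 6: r = 25, s = 1 − 6·0 = 1, t = 0 − 6·1 = -6  (check: 871·1 + 141·(-6) = 25)
  q = 5: r = 16, s = 0 − 5·1 = -5, t = 1 − 5·(-6) = 31  (check: 871·(-5) + 141·31 = 16)
  q = 1: r = 9, s = 1 − 1·(-5) = 6, t = -6 − 1·31 = -37  (check: 871·6 + 141·(-37) = 9)
  q = 1: r = 7, s = -5 − 1·6 = -11, t = 31 − 1·(-37) = 68  (check: 871·(-11) + 141·68 = 7)
  q = 1: r = 2, s = 6 − 1·(-11) = 17, t = -37 − 1·68 = -105  (check: 871·17 + 141·(-105) = 2)
  q = 3: r = 1, s = -11 − 3·17 = -62, t = 68 − 3·(-105) = 383  (check: 871·(-62) + 141·383 = 1)
The row with r = 1 (the gcd) gives the Bezout coefficients s = -62, t = 383.
Result: 871 · (-62) + 141 · (383) = 1.

gcd(871, 141) = 1; s = -62, t = 383 (check: 871·(-62) + 141·383 = 1).


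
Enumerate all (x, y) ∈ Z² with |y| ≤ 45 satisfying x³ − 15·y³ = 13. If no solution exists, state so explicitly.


The equation is x³ - 15y³ = 13. For fixed y, x³ = 15·y³ + 13, so a solution requires the RHS to be a perfect cube.
Strategy: iterate y from -45 to 45, compute RHS = 15·y³ + 13, and check whether it is a (positive or negative) perfect cube.
Check small values of y:
  y = 0: RHS = 13 is not a perfect cube.
  y = 1: RHS = 28 is not a perfect cube.
  y = -1: RHS = -2 is not a perfect cube.
  y = 2: RHS = 133 is not a perfect cube.
  y = -2: RHS = -107 is not a perfect cube.
  y = 3: RHS = 418 is not a perfect cube.
  y = -3: RHS = -392 is not a perfect cube.
Continuing the search up to |y| = 45 finds no solutions either.
No (x, y) in the scanned range satisfies the equation.

No integer solutions with |y| ≤ 45.


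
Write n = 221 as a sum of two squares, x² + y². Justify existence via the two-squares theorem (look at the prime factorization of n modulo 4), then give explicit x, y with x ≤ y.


Step 1: Factor n = 221 = 13 · 17.
Step 2: Check the mod-4 condition on each prime factor: 13 ≡ 1 (mod 4), exponent 1; 17 ≡ 1 (mod 4), exponent 1.
All primes ≡ 3 (mod 4) appear to even exponent (or don't appear), so by the two-squares theorem n IS expressible as a sum of two squares.
Step 3: Build a representation. Here n = 13 · 17 is a product of primes ≡ 1 (mod 4). Each prime p ≡ 1 (mod 4) is itself a sum of two squares; find a² by testing p − a² for a perfect square:
  13: 13 − 1² = 12, 13 − 2² = 9 = 3² ⇒ 13 = 2² + 3².
  17: 17 − 1² = 16 = 4² ⇒ 17 = 1² + 4².
  Combine using the Brahmagupta–Fibonacci identity (a² + b²)(c² + d²) = (ac − bd)² + (ad + bc)² = (ac + bd)² + (ad − bc)²:
  13 · 17 = 221: from (2² + 3²)(1² + 4²), take (2·1 − 3·4, 2·4 + 3·1) = (2 − 12, 8 + 3) = (-10, 11); dropping signs (only squares matter) gives (10, 11); check 10² + 11² = 100 + 121 = 221 ✓.
Step 4: Order so x ≤ y and verify: 10² + 11² = 100 + 121 = 221 = n. ✓

n = 221 = 10² + 11² (one valid representation with x ≤ y).


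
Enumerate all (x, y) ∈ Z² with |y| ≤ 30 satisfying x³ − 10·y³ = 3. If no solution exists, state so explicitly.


The equation is x³ - 10y³ = 3. For fixed y, x³ = 10·y³ + 3, so a solution requires the RHS to be a perfect cube.
Strategy: iterate y from -30 to 30, compute RHS = 10·y³ + 3, and check whether it is a (positive or negative) perfect cube.
Check small values of y:
  y = 0: RHS = 3 is not a perfect cube.
  y = 1: RHS = 13 is not a perfect cube.
  y = -1: RHS = -7 is not a perfect cube.
  y = 2: RHS = 83 is not a perfect cube.
  y = -2: RHS = -77 is not a perfect cube.
  y = 3: RHS = 273 is not a perfect cube.
  y = -3: RHS = -267 is not a perfect cube.
Continuing the search up to |y| = 30 finds no solutions either.
No (x, y) in the scanned range satisfies the equation.

No integer solutions with |y| ≤ 30.


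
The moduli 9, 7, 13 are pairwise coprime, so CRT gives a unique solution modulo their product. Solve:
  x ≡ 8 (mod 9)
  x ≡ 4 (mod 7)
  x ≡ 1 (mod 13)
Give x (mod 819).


Moduli 9, 7, 13 are pairwise coprime; by CRT there is a unique solution modulo M = 9 · 7 · 13 = 819.
Solve pairwise, accumulating the modulus:
  Start with x ≡ 8 (mod 9).
  Combine with x ≡ 4 (mod 7): since gcd(9, 7) = 1, we get a unique residue mod 63.
    Write x = 8 + 9·t and substitute into x ≡ 4 (mod 7): 9·t ≡ 4 − 8 = -4 (mod 7).
    Reduce coefficients mod 7: 2·t ≡ 3 (mod 7).
    The inverse of 2 mod 7 is 4 (since 2·4 = 8 = 1·7 + 1), so t ≡ 4·3 = 12 ≡ 5 (mod 7).
    Then x = 8 + 9·5 = 53, valid modulo lcm(9, 7) = 63: x ≡ 53 (mod 63).
  Combine with x ≡ 1 (mod 13): since gcd(63, 13) = 1, we get a unique residue mod 819.
    Write x = 53 + 63·t and substitute into x ≡ 1 (mod 13): 63·t ≡ 1 − 53 = -52 (mod 13).
    Reduce coefficients mod 13: 11·t ≡ 0 (mod 13).
    The inverse of 11 mod 13 is 6 (since 11·6 = 66 = 5·13 + 1), so t ≡ 6·0 = 0 ≡ 0 (mod 13).
    Then x = 53 + 63·0 = 53, valid modulo lcm(63, 13) = 819: x ≡ 53 (mod 819).
Verify: 53 mod 9 = 8 ✓, 53 mod 7 = 4 ✓, 53 mod 13 = 1 ✓.

x ≡ 53 (mod 819).


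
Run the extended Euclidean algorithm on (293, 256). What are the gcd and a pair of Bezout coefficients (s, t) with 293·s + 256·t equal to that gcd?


Euclidean algorithm on (293, 256) — divide until remainder is 0:
  293 = 1 · 256 + 37
  256 = 6 · 37 + 34
  37 = 1 · 34 + 3
  34 = 11 · 3 + 1
  3 = 3 · 1 + 0
gcd(293, 256) = 1.
Track Bezout coefficients alongside the remainders: start with r₀ = 293 = a·1 + b·0 (s = 1, t = 0) and r₁ = 256 = a·0 + b·1 (s = 0, t = 1); each new remainder r_{k+1} = r_{k-1} − q_k·r_k inherits s_{k+1} = s_{k-1} − q_k·s_k, t_{k+1} = t_{k-1} − q_k·t_k, so r_k = a·s_k + b·t_k at every step:
  q = 1: r = 37, s = 1 − 1·0 = 1, t = 0 − 1·1 = -1  (check: 293·1 + 256·(-1) = 37)
  q = 6: r = 34, s = 0 − 6·1 = -6, t = 1 − 6·(-1) = 7  (check: 293·(-6) + 256·7 = 34)
  q = 1: r = 3, s = 1 − 1·(-6) = 7, t = -1 − 1·7 = -8  (check: 293·7 + 256·(-8) = 3)
  q = 11: r = 1, s = -6 − 11·7 = -83, t = 7 − 11·(-8) = 95  (check: 293·(-83) + 256·95 = 1)
The row with r = 1 (the gcd) gives the Bezout coefficients s = -83, t = 95.
Result: 293 · (-83) + 256 · (95) = 1.

gcd(293, 256) = 1; s = -83, t = 95 (check: 293·(-83) + 256·95 = 1).


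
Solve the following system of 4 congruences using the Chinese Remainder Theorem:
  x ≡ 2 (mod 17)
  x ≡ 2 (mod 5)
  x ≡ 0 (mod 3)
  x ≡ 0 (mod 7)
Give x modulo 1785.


Product of moduli M = 17 · 5 · 3 · 7 = 1785.
Merge one congruence at a time:
  Start: x ≡ 2 (mod 17).
  Combine with x ≡ 2 (mod 5); new modulus lcm = 85.
    Write x = 2 + 17·t and substitute into x ≡ 2 (mod 5): 17·t ≡ 2 − 2 = 0 (mod 5).
    Reduce coefficients mod 5: 2·t ≡ 0 (mod 5).
    The inverse of 2 mod 5 is 3 (since 2·3 = 6 = 1·5 + 1), so t ≡ 3·0 = 0 ≡ 0 (mod 5).
    Then x = 2 + 17·0 = 2, valid modulo lcm(17, 5) = 85: x ≡ 2 (mod 85).
  Combine with x ≡ 0 (mod 3); new modulus lcm = 255.
    Write x = 2 + 85·t and substitute into x ≡ 0 (mod 3): 85·t ≡ 0 − 2 = -2 (mod 3).
    Reduce coefficients mod 3: 1·t ≡ 1 (mod 3).
    So t ≡ 1 (mod 3).
    Then x = 2 + 85·1 = 87, valid modulo lcm(85, 3) = 255: x ≡ 87 (mod 255).
  Combine with x ≡ 0 (mod 7); new modulus lcm = 1785.
    Write x = 87 + 255·t and substitute into x ≡ 0 (mod 7): 255·t ≡ 0 − 87 = -87 (mod 7).
    Reduce coefficients mod 7: 3·t ≡ 4 (mod 7).
    The inverse of 3 mod 7 is 5 (since 3·5 = 15 = 2·7 + 1), so t ≡ 5·4 = 20 ≡ 6 (mod 7).
    Then x = 87 + 255·6 = 1617, valid modulo lcm(255, 7) = 1785: x ≡ 1617 (mod 1785).
Verify against each original: 1617 mod 17 = 2, 1617 mod 5 = 2, 1617 mod 3 = 0, 1617 mod 7 = 0.

x ≡ 1617 (mod 1785).


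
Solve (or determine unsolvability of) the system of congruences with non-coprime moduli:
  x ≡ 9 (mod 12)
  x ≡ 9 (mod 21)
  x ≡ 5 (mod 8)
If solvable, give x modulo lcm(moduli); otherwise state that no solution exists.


Moduli 12, 21, 8 are not pairwise coprime, so CRT works modulo lcm(m_i) when all pairwise compatibility conditions hold.
Pairwise compatibility: gcd(m_i, m_j) must divide a_i - a_j for every pair.
Merge one congruence at a time:
  Start: x ≡ 9 (mod 12).
  Combine with x ≡ 9 (mod 21): gcd(12, 21) = 3; 9 - 9 = 0, which IS divisible by 3, so compatible.
    Write x = 9 + 12·t and substitute into x ≡ 9 (mod 21): 12·t ≡ 9 − 9 = 0 (mod 21).
    Divide the congruence (and modulus) by g = 3: 4·t ≡ 0 (mod 7).
    The inverse of 4 mod 7 is 2 (since 4·2 = 8 = 1·7 + 1), so t ≡ 2·0 = 0 ≡ 0 (mod 7).
    Then x = 9 + 12·0 = 9, valid modulo lcm(12, 21) = 84: x ≡ 9 (mod 84).
  Combine with x ≡ 5 (mod 8): gcd(84, 8) = 4; 5 - 9 = -4, which IS divisible by 4, so compatible.
    Write x = 9 + 84·t and substitute into x ≡ 5 (mod 8): 84·t ≡ 5 − 9 = -4 (mod 8).
    Divide the congruence (and modulus) by g = 4: 21·t ≡ -1 (mod 2).
    Reduce coefficients mod 2: 1·t ≡ 1 (mod 2).
    So t ≡ 1 (mod 2).
    Then x = 9 + 84·1 = 93, valid modulo lcm(84, 8) = 168: x ≡ 93 (mod 168).
Verify: 93 mod 12 = 9, 93 mod 21 = 9, 93 mod 8 = 5.

x ≡ 93 (mod 168).


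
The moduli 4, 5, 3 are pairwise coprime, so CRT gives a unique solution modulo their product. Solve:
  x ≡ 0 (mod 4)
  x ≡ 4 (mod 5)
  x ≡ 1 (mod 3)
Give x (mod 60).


Moduli 4, 5, 3 are pairwise coprime; by CRT there is a unique solution modulo M = 4 · 5 · 3 = 60.
Solve pairwise, accumulating the modulus:
  Start with x ≡ 0 (mod 4).
  Combine with x ≡ 4 (mod 5): since gcd(4, 5) = 1, we get a unique residue mod 20.
    Write x = 0 + 4·t and substitute into x ≡ 4 (mod 5): 4·t ≡ 4 − 0 = 4 (mod 5).
    The inverse of 4 mod 5 is 4 (since 4·4 = 16 = 3·5 + 1), so t ≡ 4·4 = 16 ≡ 1 (mod 5).
    Then x = 0 + 4·1 = 4, valid modulo lcm(4, 5) = 20: x ≡ 4 (mod 20).
  Combine with x ≡ 1 (mod 3): since gcd(20, 3) = 1, we get a unique residue mod 60.
    Write x = 4 + 20·t and substitute into x ≡ 1 (mod 3): 20·t ≡ 1 − 4 = -3 (mod 3).
    Reduce coefficients mod 3: 2·t ≡ 0 (mod 3).
    The inverse of 2 mod 3 is 2 (since 2·2 = 4 = 1·3 + 1), so t ≡ 2·0 = 0 ≡ 0 (mod 3).
    Then x = 4 + 20·0 = 4, valid modulo lcm(20, 3) = 60: x ≡ 4 (mod 60).
Verify: 4 mod 4 = 0 ✓, 4 mod 5 = 4 ✓, 4 mod 3 = 1 ✓.

x ≡ 4 (mod 60).


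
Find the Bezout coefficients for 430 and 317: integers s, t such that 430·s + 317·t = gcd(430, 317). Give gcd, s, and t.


Euclidean algorithm on (430, 317) — divide until remainder is 0:
  430 = 1 · 317 + 113
  317 = 2 · 113 + 91
  113 = 1 · 91 + 22
  91 = 4 · 22 + 3
  22 = 7 · 3 + 1
  3 = 3 · 1 + 0
gcd(430, 317) = 1.
Track Bezout coefficients alongside the remainders: start with r₀ = 430 = a·1 + b·0 (s = 1, t = 0) and r₁ = 317 = a·0 + b·1 (s = 0, t = 1); each new remainder r_{k+1} = r_{k-1} − q_k·r_k inherits s_{k+1} = s_{k-1} − q_k·s_k, t_{k+1} = t_{k-1} − q_k·t_k, so r_k = a·s_k + b·t_k at every step:
  q = 1: r = 113, s = 1 − 1·0 = 1, t = 0 − 1·1 = -1  (check: 430·1 + 317·(-1) = 113)
  q = 2: r = 91, s = 0 − 2·1 = -2, t = 1 − 2·(-1) = 3  (check: 430·(-2) + 317·3 = 91)
  q = 1: r = 22, s = 1 − 1·(-2) = 3, t = -1 − 1·3 = -4  (check: 430·3 + 317·(-4) = 22)
  q = 4: r = 3, s = -2 − 4·3 = -14, t = 3 − 4·(-4) = 19  (check: 430·(-14) + 317·19 = 3)
  q = 7: r = 1, s = 3 − 7·(-14) = 101, t = -4 − 7·19 = -137  (check: 430·101 + 317·(-137) = 1)
The row with r = 1 (the gcd) gives the Bezout coefficients s = 101, t = -137.
Result: 430 · (101) + 317 · (-137) = 1.

gcd(430, 317) = 1; s = 101, t = -137 (check: 430·101 + 317·(-137) = 1).
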